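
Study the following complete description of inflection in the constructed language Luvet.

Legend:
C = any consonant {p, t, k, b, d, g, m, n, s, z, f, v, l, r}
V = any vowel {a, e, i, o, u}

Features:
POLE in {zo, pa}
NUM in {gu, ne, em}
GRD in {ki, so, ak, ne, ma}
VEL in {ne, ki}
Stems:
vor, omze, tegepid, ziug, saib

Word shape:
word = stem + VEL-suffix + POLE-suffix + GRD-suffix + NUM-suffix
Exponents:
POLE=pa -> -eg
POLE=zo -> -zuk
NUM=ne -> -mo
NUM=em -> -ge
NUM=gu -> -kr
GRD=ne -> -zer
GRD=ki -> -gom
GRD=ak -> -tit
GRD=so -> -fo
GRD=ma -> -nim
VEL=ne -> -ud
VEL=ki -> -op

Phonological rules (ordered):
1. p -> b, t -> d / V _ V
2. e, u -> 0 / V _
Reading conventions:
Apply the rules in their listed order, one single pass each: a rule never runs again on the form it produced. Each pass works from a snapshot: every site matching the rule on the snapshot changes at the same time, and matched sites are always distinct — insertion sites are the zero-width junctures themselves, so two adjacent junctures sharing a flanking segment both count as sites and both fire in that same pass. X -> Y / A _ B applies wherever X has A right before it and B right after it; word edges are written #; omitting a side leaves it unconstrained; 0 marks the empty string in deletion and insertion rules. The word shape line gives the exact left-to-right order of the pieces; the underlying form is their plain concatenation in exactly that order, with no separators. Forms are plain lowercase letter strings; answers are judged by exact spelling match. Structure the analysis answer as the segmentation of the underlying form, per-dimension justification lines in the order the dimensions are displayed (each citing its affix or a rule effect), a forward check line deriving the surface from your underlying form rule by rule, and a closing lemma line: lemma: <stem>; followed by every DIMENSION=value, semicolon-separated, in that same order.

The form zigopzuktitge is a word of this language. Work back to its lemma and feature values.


underlying: ziug-op-zuk-tit-ge
POLE=zo - signalled by the affix -zuk
NUM=em - signalled by the affix -ge
GRD=ak - signalled by the affix -tit
VEL=ki - signalled by the affix -op
check: ziugopzuktitge -> ziugopzuktitge -> zigopzuktitge
lemma: ziug; POLE=zo; NUM=em; GRD=ak; VEL=ki


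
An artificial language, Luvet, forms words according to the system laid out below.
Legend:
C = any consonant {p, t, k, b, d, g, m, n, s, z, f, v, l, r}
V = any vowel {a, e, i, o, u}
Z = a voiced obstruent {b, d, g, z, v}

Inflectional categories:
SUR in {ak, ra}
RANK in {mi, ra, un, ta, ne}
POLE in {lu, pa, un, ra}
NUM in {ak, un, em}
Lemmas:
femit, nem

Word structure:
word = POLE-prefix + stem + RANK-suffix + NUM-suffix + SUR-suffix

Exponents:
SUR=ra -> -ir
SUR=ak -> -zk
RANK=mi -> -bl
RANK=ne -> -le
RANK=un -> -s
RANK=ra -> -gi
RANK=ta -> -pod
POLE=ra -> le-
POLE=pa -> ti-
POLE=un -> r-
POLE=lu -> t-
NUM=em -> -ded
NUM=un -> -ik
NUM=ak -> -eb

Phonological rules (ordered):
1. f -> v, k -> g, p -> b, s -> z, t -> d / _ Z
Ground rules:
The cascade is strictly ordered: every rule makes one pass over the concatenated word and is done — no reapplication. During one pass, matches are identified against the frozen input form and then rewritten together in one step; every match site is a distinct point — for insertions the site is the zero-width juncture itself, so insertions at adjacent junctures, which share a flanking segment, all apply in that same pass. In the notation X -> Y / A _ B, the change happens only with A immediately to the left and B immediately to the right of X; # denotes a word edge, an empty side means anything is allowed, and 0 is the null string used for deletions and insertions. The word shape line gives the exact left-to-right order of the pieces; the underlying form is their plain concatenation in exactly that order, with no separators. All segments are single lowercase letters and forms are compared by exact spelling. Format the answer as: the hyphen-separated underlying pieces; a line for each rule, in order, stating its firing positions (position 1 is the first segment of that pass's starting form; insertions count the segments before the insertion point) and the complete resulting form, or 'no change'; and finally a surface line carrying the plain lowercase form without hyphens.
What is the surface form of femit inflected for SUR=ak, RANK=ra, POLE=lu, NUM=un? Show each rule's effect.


underlying: t-femit-gi-ik-zk
1. f -> v, k -> g, p -> b, s -> z, t -> d / _ Z: fires at position(s) 6, 10: tfemidgiigzk
surface: tfemidgiigzk


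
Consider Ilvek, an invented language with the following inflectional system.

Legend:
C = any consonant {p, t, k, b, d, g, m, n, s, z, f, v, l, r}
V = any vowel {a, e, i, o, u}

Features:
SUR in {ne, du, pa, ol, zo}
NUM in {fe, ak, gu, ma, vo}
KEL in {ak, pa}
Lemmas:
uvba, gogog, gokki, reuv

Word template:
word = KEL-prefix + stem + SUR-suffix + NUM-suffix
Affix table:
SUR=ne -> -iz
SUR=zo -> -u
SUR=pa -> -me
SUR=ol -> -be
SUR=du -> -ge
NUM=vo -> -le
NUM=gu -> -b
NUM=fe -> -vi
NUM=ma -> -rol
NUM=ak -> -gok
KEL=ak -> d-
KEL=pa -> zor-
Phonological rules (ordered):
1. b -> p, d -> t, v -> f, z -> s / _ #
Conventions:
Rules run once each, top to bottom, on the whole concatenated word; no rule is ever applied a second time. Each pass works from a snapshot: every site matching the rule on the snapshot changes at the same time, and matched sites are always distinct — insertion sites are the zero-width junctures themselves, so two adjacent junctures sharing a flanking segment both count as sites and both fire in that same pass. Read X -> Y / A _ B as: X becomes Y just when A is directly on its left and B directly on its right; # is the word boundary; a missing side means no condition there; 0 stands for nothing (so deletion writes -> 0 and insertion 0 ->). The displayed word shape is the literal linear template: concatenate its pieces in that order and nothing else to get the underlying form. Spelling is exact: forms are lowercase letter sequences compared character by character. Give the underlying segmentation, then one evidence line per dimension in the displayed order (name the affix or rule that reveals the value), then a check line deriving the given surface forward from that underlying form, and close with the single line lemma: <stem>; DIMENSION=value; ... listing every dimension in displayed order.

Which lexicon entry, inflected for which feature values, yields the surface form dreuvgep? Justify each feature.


underlying: d-reuv-ge-b
SUR=du - signalled by the affix -ge
NUM=gu - signalled by the affix -b
KEL=ak - signalled by the affix d-
check: dreuvgeb -> dreuvgep
lemma: reuv; SUR=du; NUM=gu; KEL=ak


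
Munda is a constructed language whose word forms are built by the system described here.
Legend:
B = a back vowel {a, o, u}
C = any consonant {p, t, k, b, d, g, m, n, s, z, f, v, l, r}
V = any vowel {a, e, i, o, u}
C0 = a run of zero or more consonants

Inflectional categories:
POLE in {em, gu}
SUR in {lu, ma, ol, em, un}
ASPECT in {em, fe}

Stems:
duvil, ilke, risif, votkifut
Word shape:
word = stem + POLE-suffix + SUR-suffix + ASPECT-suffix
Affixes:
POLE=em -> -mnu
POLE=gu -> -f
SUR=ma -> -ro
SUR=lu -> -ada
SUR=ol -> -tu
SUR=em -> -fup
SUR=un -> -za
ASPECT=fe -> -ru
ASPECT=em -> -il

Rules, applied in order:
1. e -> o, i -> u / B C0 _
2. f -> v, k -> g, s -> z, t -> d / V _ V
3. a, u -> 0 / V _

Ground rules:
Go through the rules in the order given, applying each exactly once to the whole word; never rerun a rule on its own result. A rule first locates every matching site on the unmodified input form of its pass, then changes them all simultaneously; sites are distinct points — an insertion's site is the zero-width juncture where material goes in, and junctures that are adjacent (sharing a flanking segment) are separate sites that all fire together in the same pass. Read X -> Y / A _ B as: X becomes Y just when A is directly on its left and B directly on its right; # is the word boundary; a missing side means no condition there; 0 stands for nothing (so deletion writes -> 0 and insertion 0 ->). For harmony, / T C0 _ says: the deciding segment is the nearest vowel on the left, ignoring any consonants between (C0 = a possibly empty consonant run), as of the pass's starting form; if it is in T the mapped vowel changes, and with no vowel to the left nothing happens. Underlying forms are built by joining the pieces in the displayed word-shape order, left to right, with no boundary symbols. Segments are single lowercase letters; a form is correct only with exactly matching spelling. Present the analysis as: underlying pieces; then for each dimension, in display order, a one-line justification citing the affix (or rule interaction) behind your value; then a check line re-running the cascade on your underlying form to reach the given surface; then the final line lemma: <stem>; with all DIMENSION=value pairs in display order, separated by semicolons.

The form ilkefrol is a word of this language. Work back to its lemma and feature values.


underlying: ilke-f-ro-il
POLE=gu - signalled by the affix -f
SUR=ma - signalled by the affix -ro
ASPECT=em - signalled by the affix -il
check: ilkefroil -> ilkefroul -> ilkefroul -> ilkefrol
lemma: ilke; POLE=gu; SUR=ma; ASPECT=em


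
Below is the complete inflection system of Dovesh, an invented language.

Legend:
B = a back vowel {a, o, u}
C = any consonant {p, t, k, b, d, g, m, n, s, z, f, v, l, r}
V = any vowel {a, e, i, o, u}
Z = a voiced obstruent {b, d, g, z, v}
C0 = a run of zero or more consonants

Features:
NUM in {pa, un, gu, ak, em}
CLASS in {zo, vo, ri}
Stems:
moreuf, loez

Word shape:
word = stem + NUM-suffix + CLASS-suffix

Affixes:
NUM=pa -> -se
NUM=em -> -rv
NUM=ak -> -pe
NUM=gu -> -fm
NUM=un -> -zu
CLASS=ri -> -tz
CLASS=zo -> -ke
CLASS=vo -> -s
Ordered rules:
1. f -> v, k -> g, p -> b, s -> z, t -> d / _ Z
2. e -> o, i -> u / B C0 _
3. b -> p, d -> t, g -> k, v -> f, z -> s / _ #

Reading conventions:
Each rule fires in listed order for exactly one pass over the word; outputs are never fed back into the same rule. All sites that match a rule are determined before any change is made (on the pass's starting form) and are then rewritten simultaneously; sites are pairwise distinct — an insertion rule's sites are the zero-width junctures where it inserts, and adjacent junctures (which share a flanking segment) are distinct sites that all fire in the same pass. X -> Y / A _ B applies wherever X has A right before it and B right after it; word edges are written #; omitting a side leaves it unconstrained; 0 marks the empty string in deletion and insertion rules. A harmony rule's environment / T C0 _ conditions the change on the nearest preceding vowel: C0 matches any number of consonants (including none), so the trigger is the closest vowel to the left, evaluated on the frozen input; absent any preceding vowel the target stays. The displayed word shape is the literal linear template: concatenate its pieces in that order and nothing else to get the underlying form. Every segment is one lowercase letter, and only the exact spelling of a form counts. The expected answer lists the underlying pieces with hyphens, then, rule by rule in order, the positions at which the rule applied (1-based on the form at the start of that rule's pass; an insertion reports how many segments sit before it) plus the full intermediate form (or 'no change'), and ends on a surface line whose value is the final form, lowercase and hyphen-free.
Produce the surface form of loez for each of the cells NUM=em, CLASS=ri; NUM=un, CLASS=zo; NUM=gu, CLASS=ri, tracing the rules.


cell NUM=em, CLASS=ri:
underlying: loez-rv-tz
1. f -> v, k -> g, p -> b, s -> z, t -> d / _ Z: fires at position(s) 7: loezrvdz
2. e -> o, i -> u / B C0 _: fires at position(s) 3: loozrvdz
3. b -> p, d -> t, g -> k, v -> f, z -> s / _ #: fires at position(s) 8: loozrvds
surface: loozrvds

cell NUM=un, CLASS=zo:
underlying: loez-zu-ke
1. f -> v, k -> g, p -> b, s -> z, t -> d / _ Z: no change
2. e -> o, i -> u / B C0 _: fires at position(s) 3, 8: loozzuko
3. b -> p, d -> t, g -> k, v -> f, z -> s / _ #: no change
surface: loozzuko

cell NUM=gu, CLASS=ri:
underlying: loez-fm-tz
1. f -> v, k -> g, p -> b, s -> z, t -> d / _ Z: fires at position(s) 7: loezfmdz
2. e -> o, i -> u / B C0 _: fires at position(s) 3: loozfmdz
3. b -> p, d -> t, g -> k, v -> f, z -> s / _ #: fires at position(s) 8: loozfmds
surface: loozfmds


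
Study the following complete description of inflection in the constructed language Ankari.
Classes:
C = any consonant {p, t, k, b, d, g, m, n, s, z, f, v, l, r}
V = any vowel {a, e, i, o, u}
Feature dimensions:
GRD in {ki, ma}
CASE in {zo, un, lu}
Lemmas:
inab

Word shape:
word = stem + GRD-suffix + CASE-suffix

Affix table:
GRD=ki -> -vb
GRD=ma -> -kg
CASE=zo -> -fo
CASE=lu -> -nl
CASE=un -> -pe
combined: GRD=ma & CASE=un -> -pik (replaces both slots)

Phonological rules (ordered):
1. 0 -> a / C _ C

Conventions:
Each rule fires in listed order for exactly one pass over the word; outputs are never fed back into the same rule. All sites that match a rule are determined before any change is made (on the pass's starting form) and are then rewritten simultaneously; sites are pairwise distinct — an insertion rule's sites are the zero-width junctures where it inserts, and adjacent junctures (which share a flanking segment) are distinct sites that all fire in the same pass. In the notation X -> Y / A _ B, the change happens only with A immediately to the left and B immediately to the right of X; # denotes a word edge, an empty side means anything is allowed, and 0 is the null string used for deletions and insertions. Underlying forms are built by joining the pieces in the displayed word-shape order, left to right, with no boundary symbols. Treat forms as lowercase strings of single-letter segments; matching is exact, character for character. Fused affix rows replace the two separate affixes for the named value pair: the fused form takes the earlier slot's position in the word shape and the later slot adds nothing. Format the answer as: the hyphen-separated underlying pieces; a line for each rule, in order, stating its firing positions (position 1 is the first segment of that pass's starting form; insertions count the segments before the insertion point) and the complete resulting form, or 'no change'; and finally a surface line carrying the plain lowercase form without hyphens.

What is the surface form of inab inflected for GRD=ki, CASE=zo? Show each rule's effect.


underlying: inab-vb-fo
1. 0 -> a / C _ C: inserts after position(s) 4, 5, 6: inabavabafo
surface: inabavabafo


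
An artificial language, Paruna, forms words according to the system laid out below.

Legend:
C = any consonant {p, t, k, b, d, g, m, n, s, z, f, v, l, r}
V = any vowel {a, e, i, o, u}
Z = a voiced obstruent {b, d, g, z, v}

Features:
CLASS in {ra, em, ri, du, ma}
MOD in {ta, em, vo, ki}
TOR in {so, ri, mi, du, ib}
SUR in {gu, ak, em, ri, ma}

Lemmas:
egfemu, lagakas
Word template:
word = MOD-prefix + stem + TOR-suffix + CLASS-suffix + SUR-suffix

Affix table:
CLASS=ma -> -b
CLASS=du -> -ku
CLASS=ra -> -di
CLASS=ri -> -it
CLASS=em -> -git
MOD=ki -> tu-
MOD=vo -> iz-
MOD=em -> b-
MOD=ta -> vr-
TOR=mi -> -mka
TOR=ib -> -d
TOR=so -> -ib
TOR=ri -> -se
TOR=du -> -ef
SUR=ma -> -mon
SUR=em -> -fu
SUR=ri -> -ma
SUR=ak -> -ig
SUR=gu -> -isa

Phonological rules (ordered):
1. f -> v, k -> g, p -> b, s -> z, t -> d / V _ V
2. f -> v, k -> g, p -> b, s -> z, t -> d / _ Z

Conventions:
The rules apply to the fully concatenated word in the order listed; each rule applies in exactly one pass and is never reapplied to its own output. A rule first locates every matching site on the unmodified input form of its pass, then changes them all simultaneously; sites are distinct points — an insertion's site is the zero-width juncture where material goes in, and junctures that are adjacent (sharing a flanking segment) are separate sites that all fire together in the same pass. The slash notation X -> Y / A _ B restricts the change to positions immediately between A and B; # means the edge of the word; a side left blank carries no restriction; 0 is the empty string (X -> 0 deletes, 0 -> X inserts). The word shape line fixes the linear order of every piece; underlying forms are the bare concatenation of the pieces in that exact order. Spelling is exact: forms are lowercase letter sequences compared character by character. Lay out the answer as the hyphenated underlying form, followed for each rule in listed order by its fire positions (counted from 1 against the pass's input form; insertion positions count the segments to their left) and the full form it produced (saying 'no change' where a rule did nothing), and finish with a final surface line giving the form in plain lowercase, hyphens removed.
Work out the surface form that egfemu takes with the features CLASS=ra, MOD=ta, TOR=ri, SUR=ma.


underlying: vr-egfemu-se-di-mon
1. f -> v, k -> g, p -> b, s -> z, t -> d / V _ V: fires at position(s) 9: vregfemuzedimon
2. f -> v, k -> g, p -> b, s -> z, t -> d / _ Z: no change
surface: vregfemuzedimon


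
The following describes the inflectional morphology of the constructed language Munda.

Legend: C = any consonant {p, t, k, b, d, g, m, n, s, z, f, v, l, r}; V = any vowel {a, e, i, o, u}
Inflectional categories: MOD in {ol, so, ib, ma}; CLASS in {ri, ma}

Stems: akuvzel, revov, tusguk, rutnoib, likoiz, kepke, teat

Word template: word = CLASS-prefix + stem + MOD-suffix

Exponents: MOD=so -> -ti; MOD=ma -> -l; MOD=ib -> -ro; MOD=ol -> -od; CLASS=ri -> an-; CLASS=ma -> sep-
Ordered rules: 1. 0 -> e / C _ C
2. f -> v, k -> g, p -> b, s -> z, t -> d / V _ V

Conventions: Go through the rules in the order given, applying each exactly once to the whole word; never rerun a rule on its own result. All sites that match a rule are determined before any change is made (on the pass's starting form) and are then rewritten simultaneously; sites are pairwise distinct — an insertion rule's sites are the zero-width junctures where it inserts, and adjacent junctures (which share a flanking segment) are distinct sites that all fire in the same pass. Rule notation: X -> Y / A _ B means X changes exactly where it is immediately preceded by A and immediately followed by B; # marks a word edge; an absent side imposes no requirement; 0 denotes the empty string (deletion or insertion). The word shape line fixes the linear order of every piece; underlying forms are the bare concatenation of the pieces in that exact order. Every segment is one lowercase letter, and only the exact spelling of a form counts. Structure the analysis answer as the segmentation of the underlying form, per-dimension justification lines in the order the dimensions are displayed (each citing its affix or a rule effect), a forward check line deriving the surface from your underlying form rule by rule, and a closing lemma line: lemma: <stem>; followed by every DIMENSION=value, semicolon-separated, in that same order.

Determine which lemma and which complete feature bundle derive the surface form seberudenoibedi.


underlying: sep-rutnoib-ti
MOD=so - signalled by the affix -ti
CLASS=ma - signalled by the affix sep-
check: seprutnoibti -> seperutenoibeti -> seberudenoibedi
lemma: rutnoib; MOD=so; CLASS=ma


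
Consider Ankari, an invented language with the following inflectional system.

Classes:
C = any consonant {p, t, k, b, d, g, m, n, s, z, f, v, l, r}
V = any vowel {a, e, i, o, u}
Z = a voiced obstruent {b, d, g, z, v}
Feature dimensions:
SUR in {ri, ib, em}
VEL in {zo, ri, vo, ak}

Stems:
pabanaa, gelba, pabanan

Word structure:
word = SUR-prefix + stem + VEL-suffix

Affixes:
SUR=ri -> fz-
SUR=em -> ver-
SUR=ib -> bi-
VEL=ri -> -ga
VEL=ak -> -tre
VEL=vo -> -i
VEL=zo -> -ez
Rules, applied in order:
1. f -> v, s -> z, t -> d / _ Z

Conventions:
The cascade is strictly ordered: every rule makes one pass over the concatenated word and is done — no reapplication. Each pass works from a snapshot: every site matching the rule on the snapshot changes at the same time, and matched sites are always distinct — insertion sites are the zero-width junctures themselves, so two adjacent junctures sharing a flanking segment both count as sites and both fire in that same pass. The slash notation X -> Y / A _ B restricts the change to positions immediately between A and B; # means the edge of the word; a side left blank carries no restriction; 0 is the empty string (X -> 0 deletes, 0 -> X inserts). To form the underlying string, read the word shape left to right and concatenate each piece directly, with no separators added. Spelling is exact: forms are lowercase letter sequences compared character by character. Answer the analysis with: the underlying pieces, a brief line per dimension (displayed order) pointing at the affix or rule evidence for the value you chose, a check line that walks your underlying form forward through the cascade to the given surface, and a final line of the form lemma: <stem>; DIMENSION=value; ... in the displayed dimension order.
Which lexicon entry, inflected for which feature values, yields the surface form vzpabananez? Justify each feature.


underlying: fz-pabanan-ez
SUR=ri - signalled by the affix fz-
VEL=zo - signalled by the affix -ez
check: fzpabananez -> vzpabananez
lemma: pabanan; SUR=ri; VEL=zo


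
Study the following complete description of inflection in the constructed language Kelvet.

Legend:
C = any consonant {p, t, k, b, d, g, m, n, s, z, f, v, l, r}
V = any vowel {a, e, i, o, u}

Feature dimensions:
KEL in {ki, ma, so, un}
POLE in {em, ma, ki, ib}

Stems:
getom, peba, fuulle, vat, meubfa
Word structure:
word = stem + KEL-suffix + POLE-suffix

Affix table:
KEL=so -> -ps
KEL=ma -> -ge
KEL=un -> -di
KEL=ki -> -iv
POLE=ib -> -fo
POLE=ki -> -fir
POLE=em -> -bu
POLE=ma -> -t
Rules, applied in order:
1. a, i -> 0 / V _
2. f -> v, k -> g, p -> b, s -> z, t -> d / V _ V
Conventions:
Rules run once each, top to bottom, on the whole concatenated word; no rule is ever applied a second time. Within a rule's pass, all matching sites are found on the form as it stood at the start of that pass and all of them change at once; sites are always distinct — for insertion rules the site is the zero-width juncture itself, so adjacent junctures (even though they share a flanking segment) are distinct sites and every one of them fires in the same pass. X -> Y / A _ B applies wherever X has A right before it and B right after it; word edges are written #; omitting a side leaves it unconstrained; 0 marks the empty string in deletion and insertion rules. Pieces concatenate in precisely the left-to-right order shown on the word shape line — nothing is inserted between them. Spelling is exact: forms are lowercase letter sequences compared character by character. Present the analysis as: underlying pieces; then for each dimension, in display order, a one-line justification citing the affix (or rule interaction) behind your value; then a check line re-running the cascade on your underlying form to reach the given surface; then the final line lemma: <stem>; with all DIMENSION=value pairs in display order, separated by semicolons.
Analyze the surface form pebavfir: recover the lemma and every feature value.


underlying: peba-iv-fir
KEL=ki - signalled by the affix -iv
POLE=ki - signalled by the affix -fir
check: pebaivfir -> pebavfir -> pebavfir
lemma: peba; KEL=ki; POLE=ki


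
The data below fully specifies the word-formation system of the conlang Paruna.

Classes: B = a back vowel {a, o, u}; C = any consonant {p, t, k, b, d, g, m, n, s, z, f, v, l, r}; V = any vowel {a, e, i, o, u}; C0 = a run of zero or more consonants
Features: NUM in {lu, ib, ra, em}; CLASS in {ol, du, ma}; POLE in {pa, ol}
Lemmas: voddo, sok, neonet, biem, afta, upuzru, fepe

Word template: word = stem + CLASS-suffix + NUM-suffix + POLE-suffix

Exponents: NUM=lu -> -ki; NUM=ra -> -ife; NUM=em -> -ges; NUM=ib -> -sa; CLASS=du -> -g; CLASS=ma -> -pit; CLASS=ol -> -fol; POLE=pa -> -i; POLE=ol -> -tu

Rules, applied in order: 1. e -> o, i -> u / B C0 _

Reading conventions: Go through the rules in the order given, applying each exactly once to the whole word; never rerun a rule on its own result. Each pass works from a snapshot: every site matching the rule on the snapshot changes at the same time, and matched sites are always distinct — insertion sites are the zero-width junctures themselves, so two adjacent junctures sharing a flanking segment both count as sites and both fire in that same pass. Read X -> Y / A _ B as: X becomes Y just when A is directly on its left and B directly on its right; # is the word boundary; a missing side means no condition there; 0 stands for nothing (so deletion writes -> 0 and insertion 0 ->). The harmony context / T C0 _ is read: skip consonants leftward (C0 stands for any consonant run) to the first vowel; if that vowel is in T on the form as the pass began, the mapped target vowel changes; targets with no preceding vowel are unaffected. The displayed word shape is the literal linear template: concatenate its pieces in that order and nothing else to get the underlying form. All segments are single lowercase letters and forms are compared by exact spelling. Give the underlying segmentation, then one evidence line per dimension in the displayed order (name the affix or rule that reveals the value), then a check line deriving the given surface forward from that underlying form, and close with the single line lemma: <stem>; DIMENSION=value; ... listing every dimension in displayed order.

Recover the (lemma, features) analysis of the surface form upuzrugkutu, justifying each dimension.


underlying: upuzru-g-ki-tu
NUM=lu - signalled by the affix -ki
CLASS=du - signalled by the affix -g
POLE=ol - signalled by the affix -tu
check: upuzrugkitu -> upuzrugkutu
lemma: upuzru; NUM=lu; CLASS=du; POLE=ol


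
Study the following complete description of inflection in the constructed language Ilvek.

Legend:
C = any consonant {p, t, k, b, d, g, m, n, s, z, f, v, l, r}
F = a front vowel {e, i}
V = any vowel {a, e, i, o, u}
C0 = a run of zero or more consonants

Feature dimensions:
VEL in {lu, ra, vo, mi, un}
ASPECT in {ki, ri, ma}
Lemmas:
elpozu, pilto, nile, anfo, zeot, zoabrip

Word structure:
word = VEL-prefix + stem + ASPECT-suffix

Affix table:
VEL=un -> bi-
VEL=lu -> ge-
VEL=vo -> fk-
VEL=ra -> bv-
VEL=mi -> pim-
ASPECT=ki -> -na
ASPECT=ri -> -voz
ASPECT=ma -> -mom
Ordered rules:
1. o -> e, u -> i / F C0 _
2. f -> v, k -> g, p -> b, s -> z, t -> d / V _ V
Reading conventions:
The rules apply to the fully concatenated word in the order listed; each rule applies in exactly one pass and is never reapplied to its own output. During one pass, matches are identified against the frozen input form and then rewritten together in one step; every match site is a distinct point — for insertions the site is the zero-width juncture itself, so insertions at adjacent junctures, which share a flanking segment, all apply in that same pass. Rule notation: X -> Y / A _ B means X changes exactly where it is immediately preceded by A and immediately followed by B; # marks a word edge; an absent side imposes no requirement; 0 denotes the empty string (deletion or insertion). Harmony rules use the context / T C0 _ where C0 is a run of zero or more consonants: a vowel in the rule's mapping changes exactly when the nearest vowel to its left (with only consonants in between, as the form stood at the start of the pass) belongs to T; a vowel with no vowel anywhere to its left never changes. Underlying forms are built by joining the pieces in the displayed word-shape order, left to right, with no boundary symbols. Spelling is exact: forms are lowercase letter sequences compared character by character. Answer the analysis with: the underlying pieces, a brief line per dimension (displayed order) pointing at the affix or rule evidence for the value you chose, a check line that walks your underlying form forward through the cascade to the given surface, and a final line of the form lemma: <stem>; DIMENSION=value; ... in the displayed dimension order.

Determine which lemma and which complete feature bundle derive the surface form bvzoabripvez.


underlying: bv-zoabrip-voz
VEL=ra - signalled by the affix bv-
ASPECT=ri - signalled by the affix -voz
check: bvzoabripvoz -> bvzoabripvez -> bvzoabripvez
lemma: zoabrip; VEL=ra; ASPECT=ri


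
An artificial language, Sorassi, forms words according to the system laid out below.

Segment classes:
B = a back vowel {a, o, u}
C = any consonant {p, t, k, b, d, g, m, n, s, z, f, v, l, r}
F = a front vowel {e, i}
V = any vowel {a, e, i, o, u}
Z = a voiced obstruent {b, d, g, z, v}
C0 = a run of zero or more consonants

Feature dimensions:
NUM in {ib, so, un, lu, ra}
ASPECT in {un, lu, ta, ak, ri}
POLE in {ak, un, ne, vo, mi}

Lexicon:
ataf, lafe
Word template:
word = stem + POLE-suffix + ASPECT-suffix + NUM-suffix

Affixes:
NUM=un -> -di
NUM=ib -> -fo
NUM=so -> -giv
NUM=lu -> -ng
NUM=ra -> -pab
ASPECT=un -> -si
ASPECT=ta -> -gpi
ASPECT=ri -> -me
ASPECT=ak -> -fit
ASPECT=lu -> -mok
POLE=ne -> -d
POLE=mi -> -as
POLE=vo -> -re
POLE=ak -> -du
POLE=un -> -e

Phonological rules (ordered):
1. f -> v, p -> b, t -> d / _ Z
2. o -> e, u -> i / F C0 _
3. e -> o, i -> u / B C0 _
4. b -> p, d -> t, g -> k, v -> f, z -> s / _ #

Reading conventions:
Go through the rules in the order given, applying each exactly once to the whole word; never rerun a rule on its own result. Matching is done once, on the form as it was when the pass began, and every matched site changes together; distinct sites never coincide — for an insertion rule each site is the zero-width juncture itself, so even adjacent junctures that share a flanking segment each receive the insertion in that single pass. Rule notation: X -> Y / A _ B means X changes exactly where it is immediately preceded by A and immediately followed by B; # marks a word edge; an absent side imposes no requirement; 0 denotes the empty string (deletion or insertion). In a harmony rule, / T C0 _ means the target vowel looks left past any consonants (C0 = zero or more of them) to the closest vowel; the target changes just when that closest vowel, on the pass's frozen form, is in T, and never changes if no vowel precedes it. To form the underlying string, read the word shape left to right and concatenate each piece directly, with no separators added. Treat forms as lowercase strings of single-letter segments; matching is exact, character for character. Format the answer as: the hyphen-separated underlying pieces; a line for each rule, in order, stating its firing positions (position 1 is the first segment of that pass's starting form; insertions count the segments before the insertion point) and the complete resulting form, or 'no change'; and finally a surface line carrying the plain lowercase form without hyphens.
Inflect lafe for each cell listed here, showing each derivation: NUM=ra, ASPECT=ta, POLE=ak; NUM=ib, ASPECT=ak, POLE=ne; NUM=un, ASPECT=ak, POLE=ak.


cell NUM=ra, ASPECT=ta, POLE=ak:
underlying: lafe-du-gpi-pab
1. f -> v, p -> b, t -> d / _ Z: no change
2. o -> e, u -> i / F C0 _: fires at position(s) 6: lafedigpipab
3. e -> o, i -> u / B C0 _: fires at position(s) 4: lafodigpipab
4. b -> p, d -> t, g -> k, v -> f, z -> s / _ #: fires at position(s) 12: lafodigpipap
surface: lafodigpipap

cell NUM=ib, ASPECT=ak, POLE=ne:
underlying: lafe-d-fit-fo
1. f -> v, p -> b, t -> d / _ Z: no change
2. o -> e, u -> i / F C0 _: fires at position(s) 10: lafedfitfe
3. e -> o, i -> u / B C0 _: fires at position(s) 4: lafodfitfe
4. b -> p, d -> t, g -> k, v -> f, z -> s / _ #: no change
surface: lafodfitfe

cell NUM=un, ASPECT=ak, POLE=ak:
underlying: lafe-du-fit-di
1. f -> v, p -> b, t -> d / _ Z: fires at position(s) 9: lafedufiddi
2. o -> e, u -> i / F C0 _: fires at position(s) 6: lafedifiddi
3. e -> o, i -> u / B C0 _: fires at position(s) 4: lafodifiddi
4. b -> p, d -> t, g -> k, v -> f, z -> s / _ #: no change
surface: lafodifiddi


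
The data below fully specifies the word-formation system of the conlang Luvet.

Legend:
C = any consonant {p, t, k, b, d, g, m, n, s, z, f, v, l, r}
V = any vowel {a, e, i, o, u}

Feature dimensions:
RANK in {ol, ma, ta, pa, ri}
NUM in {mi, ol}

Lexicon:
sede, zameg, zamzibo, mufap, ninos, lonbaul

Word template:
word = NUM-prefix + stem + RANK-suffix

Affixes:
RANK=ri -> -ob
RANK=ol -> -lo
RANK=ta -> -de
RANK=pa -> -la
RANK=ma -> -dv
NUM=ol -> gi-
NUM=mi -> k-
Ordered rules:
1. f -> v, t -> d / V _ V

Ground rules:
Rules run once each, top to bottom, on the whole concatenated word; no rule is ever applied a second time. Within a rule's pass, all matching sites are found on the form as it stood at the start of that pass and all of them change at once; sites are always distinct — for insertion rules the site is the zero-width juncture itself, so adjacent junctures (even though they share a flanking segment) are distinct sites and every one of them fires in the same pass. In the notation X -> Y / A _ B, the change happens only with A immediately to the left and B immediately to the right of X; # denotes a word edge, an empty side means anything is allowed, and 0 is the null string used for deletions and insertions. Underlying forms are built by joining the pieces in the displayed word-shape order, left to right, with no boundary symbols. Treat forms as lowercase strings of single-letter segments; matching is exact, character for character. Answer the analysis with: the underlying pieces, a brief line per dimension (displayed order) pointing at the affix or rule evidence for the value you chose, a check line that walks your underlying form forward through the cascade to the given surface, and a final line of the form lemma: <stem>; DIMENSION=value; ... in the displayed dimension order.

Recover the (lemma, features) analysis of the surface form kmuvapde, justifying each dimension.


underlying: k-mufap-de
RANK=ta - signalled by the affix -de
NUM=mi - signalled by the affix k-
check: kmufapde -> kmuvapde
lemma: mufap; RANK=ta; NUM=mi


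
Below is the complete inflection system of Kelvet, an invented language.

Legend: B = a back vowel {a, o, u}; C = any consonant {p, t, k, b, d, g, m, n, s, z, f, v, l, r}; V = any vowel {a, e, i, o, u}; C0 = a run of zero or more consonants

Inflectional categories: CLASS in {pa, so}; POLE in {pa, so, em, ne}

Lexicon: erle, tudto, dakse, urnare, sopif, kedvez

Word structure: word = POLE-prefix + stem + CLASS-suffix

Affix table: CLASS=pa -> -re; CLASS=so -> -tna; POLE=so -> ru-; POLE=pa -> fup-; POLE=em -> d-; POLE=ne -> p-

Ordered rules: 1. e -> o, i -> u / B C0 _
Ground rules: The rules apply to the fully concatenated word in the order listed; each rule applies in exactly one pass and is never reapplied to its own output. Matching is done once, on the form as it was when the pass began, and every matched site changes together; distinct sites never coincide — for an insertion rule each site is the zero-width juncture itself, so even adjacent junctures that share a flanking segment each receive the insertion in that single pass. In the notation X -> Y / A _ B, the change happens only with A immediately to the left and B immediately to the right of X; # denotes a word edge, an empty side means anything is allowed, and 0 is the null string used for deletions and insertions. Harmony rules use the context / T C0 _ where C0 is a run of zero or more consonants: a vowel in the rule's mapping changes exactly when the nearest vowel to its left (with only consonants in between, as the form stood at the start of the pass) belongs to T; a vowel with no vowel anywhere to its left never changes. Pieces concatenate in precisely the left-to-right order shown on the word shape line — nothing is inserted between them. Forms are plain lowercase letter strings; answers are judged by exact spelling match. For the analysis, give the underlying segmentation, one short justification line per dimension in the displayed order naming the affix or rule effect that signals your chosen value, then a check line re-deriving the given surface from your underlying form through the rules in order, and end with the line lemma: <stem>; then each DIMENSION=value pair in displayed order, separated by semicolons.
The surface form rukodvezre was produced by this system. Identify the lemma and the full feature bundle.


underlying: ru-kedvez-re
CLASS=pa - signalled by the affix -re
POLE=so - signalled by the affix ru-
check: rukedvezre -> rukodvezre
lemma: kedvez; CLASS=pa; POLE=so


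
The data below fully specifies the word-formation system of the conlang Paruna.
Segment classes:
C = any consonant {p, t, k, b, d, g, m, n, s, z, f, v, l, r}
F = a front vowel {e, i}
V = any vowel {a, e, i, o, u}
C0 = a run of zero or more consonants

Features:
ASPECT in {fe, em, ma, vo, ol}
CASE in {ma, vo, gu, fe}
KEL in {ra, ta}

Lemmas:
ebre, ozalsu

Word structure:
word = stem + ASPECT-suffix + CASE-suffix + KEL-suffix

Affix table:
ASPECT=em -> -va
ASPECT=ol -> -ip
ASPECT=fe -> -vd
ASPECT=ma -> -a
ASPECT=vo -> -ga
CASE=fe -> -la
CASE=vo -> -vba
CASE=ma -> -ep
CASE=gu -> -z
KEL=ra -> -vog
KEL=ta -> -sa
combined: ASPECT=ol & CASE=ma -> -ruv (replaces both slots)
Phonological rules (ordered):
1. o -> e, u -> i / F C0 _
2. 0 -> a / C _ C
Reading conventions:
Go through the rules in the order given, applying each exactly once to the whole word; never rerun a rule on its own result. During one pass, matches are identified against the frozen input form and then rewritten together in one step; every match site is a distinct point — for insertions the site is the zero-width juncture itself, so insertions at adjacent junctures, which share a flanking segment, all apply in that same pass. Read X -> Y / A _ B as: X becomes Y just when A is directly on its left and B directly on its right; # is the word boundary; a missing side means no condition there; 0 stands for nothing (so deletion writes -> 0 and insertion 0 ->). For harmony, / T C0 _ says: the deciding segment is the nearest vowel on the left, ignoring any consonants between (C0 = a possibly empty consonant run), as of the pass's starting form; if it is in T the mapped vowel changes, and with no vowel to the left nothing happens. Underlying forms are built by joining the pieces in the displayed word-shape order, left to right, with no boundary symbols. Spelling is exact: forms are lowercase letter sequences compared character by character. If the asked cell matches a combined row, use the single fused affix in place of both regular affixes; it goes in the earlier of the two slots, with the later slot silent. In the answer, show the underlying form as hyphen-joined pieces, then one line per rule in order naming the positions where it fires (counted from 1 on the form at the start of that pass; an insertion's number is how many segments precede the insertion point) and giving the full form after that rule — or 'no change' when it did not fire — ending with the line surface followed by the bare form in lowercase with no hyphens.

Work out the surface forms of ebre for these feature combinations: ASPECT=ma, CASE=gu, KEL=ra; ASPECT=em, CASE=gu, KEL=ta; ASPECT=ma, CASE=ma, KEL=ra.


cell ASPECT=ma, CASE=gu, KEL=ra:
underlying: ebre-a-z-vog
1. o -> e, u -> i / F C0 _: no change
2. 0 -> a / C _ C: inserts after position(s) 2, 6: ebareazavog
surface: ebareazavog

cell ASPECT=em, CASE=gu, KEL=ta:
underlying: ebre-va-z-sa
1. o -> e, u -> i / F C0 _: no change
2. 0 -> a / C _ C: inserts after position(s) 2, 7: ebarevazasa
surface: ebarevazasa

cell ASPECT=ma, CASE=ma, KEL=ra:
underlying: ebre-a-ep-vog
1. o -> e, u -> i / F C0 _: fires at position(s) 9: ebreaepveg
2. 0 -> a / C _ C: inserts after position(s) 2, 7: ebareaepaveg
surface: ebareaepaveg


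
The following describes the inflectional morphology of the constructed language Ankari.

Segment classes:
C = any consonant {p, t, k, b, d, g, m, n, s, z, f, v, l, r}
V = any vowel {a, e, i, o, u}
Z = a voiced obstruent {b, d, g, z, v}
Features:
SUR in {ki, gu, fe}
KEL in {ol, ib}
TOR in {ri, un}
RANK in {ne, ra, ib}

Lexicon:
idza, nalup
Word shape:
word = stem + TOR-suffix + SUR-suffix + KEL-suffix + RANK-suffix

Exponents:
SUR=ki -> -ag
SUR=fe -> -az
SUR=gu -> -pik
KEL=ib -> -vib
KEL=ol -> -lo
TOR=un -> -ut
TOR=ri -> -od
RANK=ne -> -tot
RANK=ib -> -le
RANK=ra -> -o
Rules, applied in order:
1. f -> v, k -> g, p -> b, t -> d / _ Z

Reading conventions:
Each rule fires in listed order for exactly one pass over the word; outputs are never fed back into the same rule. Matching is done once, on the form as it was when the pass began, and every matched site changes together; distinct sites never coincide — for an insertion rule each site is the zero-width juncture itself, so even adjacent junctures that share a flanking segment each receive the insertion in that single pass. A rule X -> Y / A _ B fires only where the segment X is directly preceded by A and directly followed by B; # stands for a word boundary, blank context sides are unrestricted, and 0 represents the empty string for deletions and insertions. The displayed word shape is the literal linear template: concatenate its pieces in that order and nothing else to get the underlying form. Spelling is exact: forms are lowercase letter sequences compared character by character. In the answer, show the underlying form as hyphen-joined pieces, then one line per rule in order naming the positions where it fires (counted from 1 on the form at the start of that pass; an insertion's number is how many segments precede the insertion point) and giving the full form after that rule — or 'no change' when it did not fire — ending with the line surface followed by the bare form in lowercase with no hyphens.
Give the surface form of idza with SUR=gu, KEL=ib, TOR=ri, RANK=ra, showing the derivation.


underlying: idza-od-pik-vib-o
1. f -> v, k -> g, p -> b, t -> d / _ Z: fires at position(s) 9: idzaodpigvibo
surface: idzaodpigvibo
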